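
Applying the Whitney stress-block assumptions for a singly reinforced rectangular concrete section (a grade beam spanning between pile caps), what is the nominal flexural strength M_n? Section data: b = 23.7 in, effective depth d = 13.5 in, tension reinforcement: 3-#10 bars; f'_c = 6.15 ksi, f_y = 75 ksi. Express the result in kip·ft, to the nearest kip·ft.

M_n ≈ 294 kip·ft

A_s = 3 × 1.27 = 3.81 in².
T = A_s f_y = 3.81 × 75 = 285.75 kips.
a = T/(0.85 f'_c b) = 285.75/(0.85 × 6.15 × 23.7) = 2.306 in.
M_n = T(d − a/2) = 285.75 × (13.5 − 1.153) = 3528.2 kip·in = 3528.2/12 = 294.02 kip·ft.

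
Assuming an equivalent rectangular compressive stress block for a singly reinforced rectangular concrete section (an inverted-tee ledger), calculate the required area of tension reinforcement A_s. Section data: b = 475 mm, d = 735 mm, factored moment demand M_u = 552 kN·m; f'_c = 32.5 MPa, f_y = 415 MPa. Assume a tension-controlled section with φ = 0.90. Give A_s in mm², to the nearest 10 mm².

A_s ≈ 2110 mm²

M_n = M_u/φ = 552/0.90 = 613.333 kN·m.
With M_n = 0.85 f'_c a b (d − a/2), solve the quadratic for a:
a = d − √(d² − 2M_n/(0.85 f'_c b)) = 735 − √(735² − 2 × 613.333×10⁶/(0.85 × 32.5 × 475)) = 66.61 mm.
A_s = 0.85 f'_c a b / f_y = 0.85 × 32.5 × 66.61 × 475 / 415 = 2106.1 mm².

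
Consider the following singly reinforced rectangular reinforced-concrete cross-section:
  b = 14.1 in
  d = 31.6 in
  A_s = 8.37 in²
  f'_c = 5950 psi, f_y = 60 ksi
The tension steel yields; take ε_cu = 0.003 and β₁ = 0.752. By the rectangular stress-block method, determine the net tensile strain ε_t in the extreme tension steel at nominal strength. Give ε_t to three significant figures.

a = A_s f_y/(0.85 f'_c b) = 7.042 in.
β₁ = 0.752, so c = a/β₁ = 7.042/0.752 = 9.364 in.
From the linear strain diagram with ε_cu = 0.003: ε_t = 0.003 (d − c)/c = 0.003 × (31.6 − 9.364)/9.364 = 0.00712.
Since ε_t ≥ 0.005, the section is tension-controlled.

ε_t ≈ 0.00712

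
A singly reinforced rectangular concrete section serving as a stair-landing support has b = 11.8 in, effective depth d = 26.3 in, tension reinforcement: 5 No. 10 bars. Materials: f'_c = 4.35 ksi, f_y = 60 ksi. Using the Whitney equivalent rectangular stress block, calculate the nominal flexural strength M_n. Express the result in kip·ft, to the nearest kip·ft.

M_n ≈ 696 kip·ft

A_s = 5 × 1.27 = 6.35 in².
T = A_s f_y = 6.35 × 60 = 381 kips.
a = T/(0.85 f'_c b) = 381/(0.85 × 4.35 × 11.8) = 8.732 in.
M_n = T(d − a/2) = 381 × (26.3 − 4.366) = 8356.9 kip·in = 8356.9/12 = 696.41 kip·ft.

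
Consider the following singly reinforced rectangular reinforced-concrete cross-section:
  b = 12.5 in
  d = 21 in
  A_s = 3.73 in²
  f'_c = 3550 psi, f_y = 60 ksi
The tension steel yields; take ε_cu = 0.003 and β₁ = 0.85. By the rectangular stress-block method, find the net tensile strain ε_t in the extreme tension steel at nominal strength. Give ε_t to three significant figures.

ε_t ≈ 0.00603

a = A_s f_y/(0.85 f'_c b) = 5.933 in.
β₁ = 0.85, so c = a/β₁ = 5.933/0.85 = 6.980 in.
From the linear strain diagram with ε_cu = 0.003: ε_t = 0.003 (d − c)/c = 0.003 × (21 − 6.980)/6.980 = 0.00603.
Since ε_t ≥ 0.005, the section is tension-controlled.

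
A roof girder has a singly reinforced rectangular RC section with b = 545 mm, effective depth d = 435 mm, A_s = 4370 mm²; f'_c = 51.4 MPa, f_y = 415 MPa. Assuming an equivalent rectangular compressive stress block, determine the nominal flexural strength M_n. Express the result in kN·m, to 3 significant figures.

M_n ≈ 720 kN·m

T = A_s f_y = 4370 × 415 = 1813550 N = 1813.55 kN.
From C = T: a = T/(0.85 f'_c b) = 1813550/(0.85 × 51.4 × 545) = 76.16 mm.
M_n = T(d − a/2) = 1813.55 kN × (435 − 38.08) mm = 719.83 kN·m.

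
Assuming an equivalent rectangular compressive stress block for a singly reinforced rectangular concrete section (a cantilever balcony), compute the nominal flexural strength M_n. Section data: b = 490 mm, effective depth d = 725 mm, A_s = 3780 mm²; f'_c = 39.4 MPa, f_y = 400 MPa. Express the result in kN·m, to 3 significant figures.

T = A_s f_y = 3780 × 400 = 1512000 N = 1512 kN.
From C = T: a = T/(0.85 f'_c b) = 1512000/(0.85 × 39.4 × 490) = 92.14 mm.
M_n = T(d − a/2) = 1512 kN × (725 − 46.07) mm = 1026.54 kN·m.

M_n ≈ 1030 kN·m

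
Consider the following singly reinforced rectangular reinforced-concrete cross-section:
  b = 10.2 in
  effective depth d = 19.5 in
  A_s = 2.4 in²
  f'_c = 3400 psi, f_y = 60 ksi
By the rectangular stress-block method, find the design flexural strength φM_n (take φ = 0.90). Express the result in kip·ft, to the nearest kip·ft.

T = A_s f_y = 2.4 × 60 = 144 kips.
a = T/(0.85 f'_c b) = 144/(0.85 × 3.4 × 10.2) = 4.885 in.
M_n = T(d − a/2) = 144 × (19.5 − 2.4425) = 2456.3 kip·in = 2456.3/12 = 204.69 kip·ft.
φM_n = 0.90 × 204.69 = 184.22 kip·ft.

φM_n ≈ 184 kip·ft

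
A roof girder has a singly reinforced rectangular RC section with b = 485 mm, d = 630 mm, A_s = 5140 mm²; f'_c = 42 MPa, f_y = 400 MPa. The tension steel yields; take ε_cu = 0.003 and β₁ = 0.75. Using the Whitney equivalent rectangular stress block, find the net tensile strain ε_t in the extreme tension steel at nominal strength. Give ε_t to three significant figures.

ε_t ≈ 0.00894

a = A_s f_y/(0.85 f'_c b) = 118.74 mm.
β₁ = 0.75, so c = a/β₁ = 118.74/0.75 = 158.32 mm.
From the linear strain diagram with ε_cu = 0.003: ε_t = 0.003 (d − c)/c = 0.003 × (630 − 158.32)/158.32 = 0.00894.
Since ε_t ≥ 0.005, the section is tension-controlled.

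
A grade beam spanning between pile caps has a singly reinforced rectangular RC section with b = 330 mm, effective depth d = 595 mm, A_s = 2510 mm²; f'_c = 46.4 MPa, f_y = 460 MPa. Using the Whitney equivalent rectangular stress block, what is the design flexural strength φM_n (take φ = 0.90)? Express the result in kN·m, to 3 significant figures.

T = A_s f_y = 2510 × 460 = 1154600 N = 1154.6 kN.
From C = T: a = T/(0.85 f'_c b) = 1154600/(0.85 × 46.4 × 330) = 88.71 mm.
M_n = T(d − a/2) = 1154.6 kN × (595 − 44.355) mm = 635.77 kN·m.
φM_n = 0.90 × 635.77 = 572.19 kN·m.

φM_n ≈ 572 kN·m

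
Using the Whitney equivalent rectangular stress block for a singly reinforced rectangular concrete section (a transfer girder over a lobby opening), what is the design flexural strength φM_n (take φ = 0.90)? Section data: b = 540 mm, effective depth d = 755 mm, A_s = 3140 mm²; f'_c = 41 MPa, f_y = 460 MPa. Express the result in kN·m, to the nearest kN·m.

φM_n ≈ 932 kN·m

T = A_s f_y = 3140 × 460 = 1444400 N = 1444.4 kN.
From C = T: a = T/(0.85 f'_c b) = 1444400/(0.85 × 41 × 540) = 76.75 mm.
M_n = T(d − a/2) = 1444.4 kN × (755 − 38.375) mm = 1035.09 kN·m.
φM_n = 0.90 × 1035.09 = 931.58 kN·m.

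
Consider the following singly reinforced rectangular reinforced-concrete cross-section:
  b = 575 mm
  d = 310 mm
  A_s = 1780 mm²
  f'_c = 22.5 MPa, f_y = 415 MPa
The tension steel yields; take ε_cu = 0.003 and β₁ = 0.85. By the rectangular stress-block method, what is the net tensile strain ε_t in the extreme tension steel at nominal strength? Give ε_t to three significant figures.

a = A_s f_y/(0.85 f'_c b) = 67.17 mm.
β₁ = 0.85, so c = a/β₁ = 67.17/0.85 = 79.02 mm.
From the linear strain diagram with ε_cu = 0.003: ε_t = 0.003 (d − c)/c = 0.003 × (310 − 79.02)/79.02 = 0.00877.
Since ε_t ≥ 0.005, the section is tension-controlled.

ε_t ≈ 0.00877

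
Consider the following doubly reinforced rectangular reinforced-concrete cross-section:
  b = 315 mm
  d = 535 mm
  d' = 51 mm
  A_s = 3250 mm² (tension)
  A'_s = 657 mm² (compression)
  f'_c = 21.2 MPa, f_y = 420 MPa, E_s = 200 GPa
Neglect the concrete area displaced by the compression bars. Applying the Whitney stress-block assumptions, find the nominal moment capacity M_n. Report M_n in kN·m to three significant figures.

Assume both tension and compression steel yield.
Net tension couple steel: A_s − A'_s = 2593 mm².
a = (A_s − A'_s) f_y / (0.85 f'_c b) = 1089060/(0.85 × 21.2 × 315) = 191.86 mm.
c = a/β₁ = 191.86/0.85 = 225.72 mm; ε'_s = 0.003(c − d')/c = 0.0023 ≥ f_y/E_s = 0.0021, so compression steel does yield.
M_n = (A_s − A'_s) f_y (d − a/2) + A'_s f_y (d − d') = [1089060 × (535 − 95.93) + 275940 × (535 − 51)] × 10⁻⁶ = 478.17 + 133.55 = 611.72 kN·m.

M_n ≈ 612 kN·m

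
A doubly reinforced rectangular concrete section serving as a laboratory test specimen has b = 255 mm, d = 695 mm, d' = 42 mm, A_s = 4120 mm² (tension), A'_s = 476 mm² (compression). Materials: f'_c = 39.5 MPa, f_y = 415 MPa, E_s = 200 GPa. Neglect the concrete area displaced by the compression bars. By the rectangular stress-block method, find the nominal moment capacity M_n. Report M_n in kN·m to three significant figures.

Assume both tension and compression steel yield.
Net tension couple steel: A_s − A'_s = 3644 mm².
a = (A_s − A'_s) f_y / (0.85 f'_c b) = 1512260/(0.85 × 39.5 × 255) = 176.63 mm.
c = a/β₁ = 176.63/0.768 = 229.99 mm; ε'_s = 0.003(c − d')/c = 0.0025 ≥ f_y/E_s = 0.0021, so compression steel does yield.
M_n = (A_s − A'_s) f_y (d − a/2) + A'_s f_y (d − d') = [1512260 × (695 − 88.315) + 197540 × (695 − 42)] × 10⁻⁶ = 917.47 + 128.99 = 1046.46 kN·m.

M_n ≈ 1050 kN·m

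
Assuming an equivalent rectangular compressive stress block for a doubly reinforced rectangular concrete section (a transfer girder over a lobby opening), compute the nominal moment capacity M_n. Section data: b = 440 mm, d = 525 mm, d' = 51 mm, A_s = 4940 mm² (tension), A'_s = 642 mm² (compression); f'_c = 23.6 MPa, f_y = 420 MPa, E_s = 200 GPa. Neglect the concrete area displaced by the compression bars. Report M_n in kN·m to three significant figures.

M_n ≈ 891 kN·m

Assume both tension and compression steel yield.
Net tension couple steel: A_s − A'_s = 4298 mm².
a = (A_s − A'_s) f_y / (0.85 f'_c b) = 1805160/(0.85 × 23.6 × 440) = 204.52 mm.
c = a/β₁ = 204.52/0.85 = 240.61 mm; ε'_s = 0.003(c − d')/c = 0.0024 ≥ f_y/E_s = 0.0021, so compression steel does yield.
M_n = (A_s − A'_s) f_y (d − a/2) + A'_s f_y (d − d') = [1805160 × (525 − 102.26) + 269640 × (525 − 51)] × 10⁻⁶ = 763.11 + 127.81 = 890.92 kN·m.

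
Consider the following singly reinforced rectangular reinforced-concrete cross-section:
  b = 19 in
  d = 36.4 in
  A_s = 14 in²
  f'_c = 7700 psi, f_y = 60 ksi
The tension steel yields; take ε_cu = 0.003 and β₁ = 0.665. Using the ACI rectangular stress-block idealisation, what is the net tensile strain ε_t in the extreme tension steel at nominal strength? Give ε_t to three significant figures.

a = A_s f_y/(0.85 f'_c b) = 6.755 in.
β₁ = 0.665, so c = a/β₁ = 6.755/0.665 = 10.158 in.
From the linear strain diagram with ε_cu = 0.003: ε_t = 0.003 (d − c)/c = 0.003 × (36.4 − 10.158)/10.158 = 0.00775.
Since ε_t ≥ 0.005, the section is tension-controlled.

ε_t ≈ 0.00775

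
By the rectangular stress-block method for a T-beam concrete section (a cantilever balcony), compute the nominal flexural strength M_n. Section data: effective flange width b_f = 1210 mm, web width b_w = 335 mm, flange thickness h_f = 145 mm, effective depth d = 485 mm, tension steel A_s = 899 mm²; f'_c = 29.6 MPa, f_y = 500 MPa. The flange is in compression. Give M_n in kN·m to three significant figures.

M_n ≈ 215 kN·m

Tension: T = A_s f_y = 899 × 500 = 449500 N.
Try a within the flange: a = T/(0.85 f'_c b_f) = 449500/(0.85 × 29.6 × 1210) = 14.77 mm.
Since a = 14.77 ≤ h_f = 145 mm, the stress block lies entirely in the flange; analyse as a rectangular beam of width b_f.
M_n = T(d − a/2) = 449500 × (485 − 7.385) = 214.69 × 10⁶ N·mm.
M_n = 214.69 kN·m.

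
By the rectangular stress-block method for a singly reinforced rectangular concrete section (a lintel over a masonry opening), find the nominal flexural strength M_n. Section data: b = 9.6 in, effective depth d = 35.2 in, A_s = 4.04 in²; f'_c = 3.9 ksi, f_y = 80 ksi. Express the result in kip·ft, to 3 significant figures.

T = A_s f_y = 4.04 × 80 = 323.2 kips.
a = T/(0.85 f'_c b) = 323.2/(0.85 × 3.9 × 9.6) = 10.156 in.
M_n = T(d − a/2) = 323.2 × (35.2 − 5.078) = 9735.4 kip·in = 9735.4/12 = 811.28 kip·ft.

M_n ≈ 811 kip·ft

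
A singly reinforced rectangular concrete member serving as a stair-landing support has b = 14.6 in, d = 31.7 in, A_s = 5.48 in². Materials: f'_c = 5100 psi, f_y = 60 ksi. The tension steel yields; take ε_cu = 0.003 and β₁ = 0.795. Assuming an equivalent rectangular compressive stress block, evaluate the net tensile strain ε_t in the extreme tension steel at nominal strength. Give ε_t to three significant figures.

ε_t ≈ 0.0116

a = A_s f_y/(0.85 f'_c b) = 5.195 in.
β₁ = 0.795, so c = a/β₁ = 5.195/0.795 = 6.535 in.
From the linear strain diagram with ε_cu = 0.003: ε_t = 0.003 (d − c)/c = 0.003 × (31.7 − 6.535)/6.535 = 0.0116.
Since ε_t ≥ 0.005, the section is tension-controlled.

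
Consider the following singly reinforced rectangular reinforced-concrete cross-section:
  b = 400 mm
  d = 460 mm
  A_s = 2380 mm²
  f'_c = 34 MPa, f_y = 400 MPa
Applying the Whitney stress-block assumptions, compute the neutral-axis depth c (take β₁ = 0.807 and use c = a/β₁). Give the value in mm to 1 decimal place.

c ≈ 102.0 mm

T = A_s f_y = 2380 × 400 = 952000 N = 952 kN.
Setting C = 0.85 f'_c a b equal to T: a = 952000/(0.85 × 34 × 400) = 82.353 mm.
With β₁ = 0.807, c = a/β₁ = 82.353/0.807 = 102.0 mm.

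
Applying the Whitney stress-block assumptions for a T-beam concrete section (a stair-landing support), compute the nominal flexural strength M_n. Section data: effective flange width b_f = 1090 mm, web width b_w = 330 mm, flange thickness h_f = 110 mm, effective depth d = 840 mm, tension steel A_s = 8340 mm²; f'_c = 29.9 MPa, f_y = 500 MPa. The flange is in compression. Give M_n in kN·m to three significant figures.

Tension: T = A_s f_y = 8340 × 500 = 4170000 N.
Try a within the flange: a = T/(0.85 f'_c b_f) = 4170000/(0.85 × 29.9 × 1090) = 150.53 mm.
a = 150.53 > h_f = 110 mm: the block extends into the web. Split into flange-overhang and web parts.
C_f = 0.85 f'_c (b_f − b_w) h_f = 0.85 × 29.9 × (1090 − 330) × 110 = 2124694 N.
Remaining web compression depth: a_w = (T − C_f)/(0.85 f'_c b_w) = (4170000 − 2124694)/(0.85 × 29.9 × 330) = 243.87 mm.
M_n = C_f(d − h_f/2) + (T − C_f)(d − a_w/2) = 2124694 × (840 − 55) + 2045306 × (840 − 121.935) = 1667.88 + 1468.66 = 3136.54 × 10⁶ N·mm.
M_n = 3136.54 kN·m.

M_n ≈ 3140 kN·m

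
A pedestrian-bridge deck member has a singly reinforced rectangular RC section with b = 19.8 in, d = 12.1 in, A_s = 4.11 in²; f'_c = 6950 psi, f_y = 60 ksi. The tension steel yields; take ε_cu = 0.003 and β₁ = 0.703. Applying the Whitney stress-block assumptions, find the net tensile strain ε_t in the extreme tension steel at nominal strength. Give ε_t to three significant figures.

a = A_s f_y/(0.85 f'_c b) = 2.108 in.
β₁ = 0.703, so c = a/β₁ = 2.108/0.703 = 2.999 in.
From the linear strain diagram with ε_cu = 0.003: ε_t = 0.003 (d − c)/c = 0.003 × (12.1 − 2.999)/2.999 = 0.00910.
Since ε_t ≥ 0.005, the section is tension-controlled.

ε_t ≈ 0.00910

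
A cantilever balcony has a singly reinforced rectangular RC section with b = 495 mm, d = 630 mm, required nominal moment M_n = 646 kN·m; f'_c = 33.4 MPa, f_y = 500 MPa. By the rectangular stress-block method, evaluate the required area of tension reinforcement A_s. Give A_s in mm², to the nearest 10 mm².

A_s ≈ 2190 mm²

With M_n = 0.85 f'_c a b (d − a/2), solve the quadratic for a:
a = d − √(d² − 2M_n/(0.85 f'_c b)) = 630 − √(630² − 2 × 646×10⁶/(0.85 × 33.4 × 495)) = 77.77 mm.
A_s = 0.85 f'_c a b / f_y = 0.85 × 33.4 × 77.77 × 495 / 500 = 2185.8 mm².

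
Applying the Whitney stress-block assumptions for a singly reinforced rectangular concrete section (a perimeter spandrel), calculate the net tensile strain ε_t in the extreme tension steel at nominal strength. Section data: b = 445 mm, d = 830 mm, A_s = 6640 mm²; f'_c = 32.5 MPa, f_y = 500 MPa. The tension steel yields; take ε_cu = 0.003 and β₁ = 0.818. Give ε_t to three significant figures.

a = A_s f_y/(0.85 f'_c b) = 270.07 mm.
β₁ = 0.818, so c = a/β₁ = 270.07/0.818 = 330.16 mm.
From the linear strain diagram with ε_cu = 0.003: ε_t = 0.003 (d − c)/c = 0.003 × (830 − 330.16)/330.16 = 0.00454.
ε_t is between 0.004 and 0.005 — transition zone.

ε_t ≈ 0.00454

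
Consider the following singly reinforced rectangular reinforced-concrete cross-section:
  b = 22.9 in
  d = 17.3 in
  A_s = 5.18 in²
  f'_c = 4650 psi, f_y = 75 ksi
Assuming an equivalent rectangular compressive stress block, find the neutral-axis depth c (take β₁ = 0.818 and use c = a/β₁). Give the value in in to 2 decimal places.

c ≈ 5.25 in

T = A_s f_y = 5.18 × 75 = 388.5 kips.
a = T/(0.85 f'_c b) = 388.5/(0.85 × 4.65 × 22.9) = 4.2922 in.
With β₁ = 0.818, c = a/β₁ = 4.2922/0.818 = 5.25 in.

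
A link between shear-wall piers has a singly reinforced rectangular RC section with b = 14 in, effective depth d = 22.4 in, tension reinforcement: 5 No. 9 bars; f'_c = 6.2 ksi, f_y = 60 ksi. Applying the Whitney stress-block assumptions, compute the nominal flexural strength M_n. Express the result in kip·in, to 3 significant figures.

M_n ≈ 6110 kip·in

A_s = 5 × 1 = 5 in².
T = A_s f_y = 5 × 60 = 300 kips.
a = T/(0.85 f'_c b) = 300/(0.85 × 6.2 × 14) = 4.066 in.
M_n = T(d − a/2) = 300 × (22.4 − 2.033) = 6110.1 kip·in.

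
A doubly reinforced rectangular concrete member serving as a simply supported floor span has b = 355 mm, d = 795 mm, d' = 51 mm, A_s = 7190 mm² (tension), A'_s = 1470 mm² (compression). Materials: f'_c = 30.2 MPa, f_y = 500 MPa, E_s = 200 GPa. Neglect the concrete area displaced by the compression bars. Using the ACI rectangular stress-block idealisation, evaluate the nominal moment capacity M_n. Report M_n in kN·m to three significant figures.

M_n ≈ 2370 kN·m

Assume both tension and compression steel yield.
Net tension couple steel: A_s − A'_s = 5720 mm².
a = (A_s − A'_s) f_y / (0.85 f'_c b) = 2860000/(0.85 × 30.2 × 355) = 313.84 mm.
c = a/β₁ = 313.84/0.834 = 376.31 mm; ε'_s = 0.003(c − d')/c = 0.0026 ≥ f_y/E_s = 0.0025, so compression steel does yield.
M_n = (A_s − A'_s) f_y (d − a/2) + A'_s f_y (d − d') = [2860000 × (795 − 156.92) + 735000 × (795 − 51)] × 10⁻⁶ = 1824.91 + 546.84 = 2371.75 kN·m.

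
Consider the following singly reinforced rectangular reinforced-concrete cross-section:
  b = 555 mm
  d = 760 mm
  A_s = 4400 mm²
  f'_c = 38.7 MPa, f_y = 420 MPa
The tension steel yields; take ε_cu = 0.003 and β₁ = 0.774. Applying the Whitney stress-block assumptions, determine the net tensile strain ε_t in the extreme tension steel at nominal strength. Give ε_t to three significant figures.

ε_t ≈ 0.0144

a = A_s f_y/(0.85 f'_c b) = 101.22 mm.
β₁ = 0.774, so c = a/β₁ = 101.22/0.774 = 130.78 mm.
From the linear strain diagram with ε_cu = 0.003: ε_t = 0.003 (d − c)/c = 0.003 × (760 − 130.78)/130.78 = 0.0144.
Since ε_t ≥ 0.005, the section is tension-controlled.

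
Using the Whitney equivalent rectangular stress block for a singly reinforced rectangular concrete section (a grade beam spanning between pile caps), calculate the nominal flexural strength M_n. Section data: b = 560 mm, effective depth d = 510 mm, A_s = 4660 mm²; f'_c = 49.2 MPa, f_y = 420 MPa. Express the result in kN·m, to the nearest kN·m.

M_n ≈ 916 kN·m

T = A_s f_y = 4660 × 420 = 1957200 N = 1957.2 kN.
From C = T: a = T/(0.85 f'_c b) = 1957200/(0.85 × 49.2 × 560) = 83.57 mm.
M_n = T(d − a/2) = 1957.2 kN × (510 − 41.785) mm = 916.39 kN·m.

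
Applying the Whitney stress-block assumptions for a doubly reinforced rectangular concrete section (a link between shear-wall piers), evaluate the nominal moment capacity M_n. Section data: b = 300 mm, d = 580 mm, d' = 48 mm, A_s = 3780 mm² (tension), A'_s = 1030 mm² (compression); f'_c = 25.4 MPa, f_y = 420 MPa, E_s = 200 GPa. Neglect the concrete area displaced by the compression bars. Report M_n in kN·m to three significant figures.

M_n ≈ 797 kN·m

Assume both tension and compression steel yield.
Net tension couple steel: A_s − A'_s = 2750 mm².
a = (A_s − A'_s) f_y / (0.85 f'_c b) = 1155000/(0.85 × 25.4 × 300) = 178.32 mm.
c = a/β₁ = 178.32/0.85 = 209.79 mm; ε'_s = 0.003(c − d')/c = 0.0023 ≥ f_y/E_s = 0.0021, so compression steel does yield.
M_n = (A_s − A'_s) f_y (d − a/2) + A'_s f_y (d − d') = [1155000 × (580 − 89.16) + 432600 × (580 − 48)] × 10⁻⁶ = 566.92 + 230.14 = 797.06 kN·m.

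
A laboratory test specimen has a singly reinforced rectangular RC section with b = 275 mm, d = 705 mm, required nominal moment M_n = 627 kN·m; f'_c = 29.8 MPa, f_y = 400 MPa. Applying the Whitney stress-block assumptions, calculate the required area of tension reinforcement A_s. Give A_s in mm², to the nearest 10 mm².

A_s ≈ 2470 mm²

With M_n = 0.85 f'_c a b (d − a/2), solve the quadratic for a:
a = d − √(d² − 2M_n/(0.85 f'_c b)) = 705 − √(705² − 2 × 627×10⁶/(0.85 × 29.8 × 275)) = 141.97 mm.
A_s = 0.85 f'_c a b / f_y = 0.85 × 29.8 × 141.97 × 275 / 400 = 2472.3 mm².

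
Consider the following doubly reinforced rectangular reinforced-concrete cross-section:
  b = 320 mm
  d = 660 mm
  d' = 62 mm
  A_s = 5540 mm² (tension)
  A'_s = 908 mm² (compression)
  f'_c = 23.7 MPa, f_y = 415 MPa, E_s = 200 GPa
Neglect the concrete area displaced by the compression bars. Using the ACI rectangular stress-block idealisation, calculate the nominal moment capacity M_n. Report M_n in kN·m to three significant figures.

Assume both tension and compression steel yield.
Net tension couple steel: A_s − A'_s = 4632 mm².
a = (A_s − A'_s) f_y / (0.85 f'_c b) = 1922280/(0.85 × 23.7 × 320) = 298.19 mm.
c = a/β₁ = 298.19/0.85 = 350.81 mm; ε'_s = 0.003(c − d')/c = 0.0025 ≥ f_y/E_s = 0.0021, so compression steel does yield.
M_n = (A_s − A'_s) f_y (d − a/2) + A'_s f_y (d − d') = [1922280 × (660 − 149.095) + 376820 × (660 − 62)] × 10⁻⁶ = 982.10 + 225.34 = 1207.44 kN·m.

M_n ≈ 1210 kN·m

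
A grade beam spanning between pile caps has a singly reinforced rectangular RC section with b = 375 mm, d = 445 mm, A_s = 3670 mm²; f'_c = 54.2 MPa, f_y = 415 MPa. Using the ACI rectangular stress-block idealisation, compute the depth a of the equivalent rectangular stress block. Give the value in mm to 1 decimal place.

T = A_s f_y = 3670 × 415 = 1523050 N = 1523.05 kN.
Setting C = 0.85 f'_c a b equal to T: a = 1523050/(0.85 × 54.2 × 375) = 88.2 mm.

a ≈ 88.2 mm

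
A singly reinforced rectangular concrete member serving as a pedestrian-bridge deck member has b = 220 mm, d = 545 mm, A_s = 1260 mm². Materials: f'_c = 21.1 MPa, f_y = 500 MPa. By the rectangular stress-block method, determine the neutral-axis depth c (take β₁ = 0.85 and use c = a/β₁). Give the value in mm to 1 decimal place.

T = A_s f_y = 1260 × 500 = 630000 N = 630 kN.
Setting C = 0.85 f'_c a b equal to T: a = 630000/(0.85 × 21.1 × 220) = 159.667 mm.
With β₁ = 0.85, c = a/β₁ = 159.667/0.85 = 187.8 mm.

c ≈ 187.8 mm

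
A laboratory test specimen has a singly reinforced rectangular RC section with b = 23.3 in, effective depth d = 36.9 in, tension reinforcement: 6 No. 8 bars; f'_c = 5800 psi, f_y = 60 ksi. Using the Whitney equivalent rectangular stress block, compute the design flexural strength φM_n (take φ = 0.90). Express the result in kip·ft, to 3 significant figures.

A_s = 6 × 0.79 = 4.74 in².
T = A_s f_y = 4.74 × 60 = 284.4 kips.
a = T/(0.85 f'_c b) = 284.4/(0.85 × 5.8 × 23.3) = 2.476 in.
M_n = T(d − a/2) = 284.4 × (36.9 − 1.238) = 10142.3 kip·in = 10142.3/12 = 845.19 kip·ft.
φM_n = 0.90 × 845.19 = 760.67 kip·ft.

φM_n ≈ 761 kip·ft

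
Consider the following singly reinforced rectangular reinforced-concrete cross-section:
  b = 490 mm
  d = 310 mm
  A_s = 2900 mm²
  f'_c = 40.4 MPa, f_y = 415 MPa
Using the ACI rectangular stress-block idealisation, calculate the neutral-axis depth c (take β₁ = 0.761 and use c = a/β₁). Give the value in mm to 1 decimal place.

c ≈ 94.0 mm

T = A_s f_y = 2900 × 415 = 1203500 N = 1203.5 kN.
Setting C = 0.85 f'_c a b equal to T: a = 1203500/(0.85 × 40.4 × 490) = 71.524 mm.
With β₁ = 0.761, c = a/β₁ = 71.524/0.761 = 94.0 mm.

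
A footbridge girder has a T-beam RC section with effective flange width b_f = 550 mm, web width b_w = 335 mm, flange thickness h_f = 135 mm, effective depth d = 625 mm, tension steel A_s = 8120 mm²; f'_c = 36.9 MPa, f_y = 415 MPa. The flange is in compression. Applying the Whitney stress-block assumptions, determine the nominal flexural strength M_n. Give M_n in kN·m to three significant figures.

Tension: T = A_s f_y = 8120 × 415 = 3369800 N.
Try a within the flange: a = T/(0.85 f'_c b_f) = 3369800/(0.85 × 36.9 × 550) = 195.34 mm.
a = 195.34 > h_f = 135 mm: the block extends into the web. Split into flange-overhang and web parts.
C_f = 0.85 f'_c (b_f − b_w) h_f = 0.85 × 36.9 × (550 − 335) × 135 = 910369 N.
Remaining web compression depth: a_w = (T − C_f)/(0.85 f'_c b_w) = (3369800 − 910369)/(0.85 × 36.9 × 335) = 234.07 mm.
M_n = C_f(d − h_f/2) + (T − C_f)(d − a_w/2) = 910369 × (625 − 67.5) + 2459431 × (625 − 117.035) = 507.53 + 1249.30 = 1756.83 × 10⁶ N·mm.
M_n = 1756.83 kN·m.

M_n ≈ 1760 kN·m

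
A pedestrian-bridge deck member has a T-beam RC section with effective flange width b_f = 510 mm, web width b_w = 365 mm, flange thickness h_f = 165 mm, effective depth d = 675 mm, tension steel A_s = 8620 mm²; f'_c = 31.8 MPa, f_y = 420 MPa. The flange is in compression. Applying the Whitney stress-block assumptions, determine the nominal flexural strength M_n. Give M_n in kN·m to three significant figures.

Tension: T = A_s f_y = 8620 × 420 = 3620400 N.
Try a within the flange: a = T/(0.85 f'_c b_f) = 3620400/(0.85 × 31.8 × 510) = 262.63 mm.
a = 262.63 > h_f = 165 mm: the block extends into the web. Split into flange-overhang and web parts.
C_f = 0.85 f'_c (b_f − b_w) h_f = 0.85 × 31.8 × (510 − 365) × 165 = 646693 N.
Remaining web compression depth: a_w = (T − C_f)/(0.85 f'_c b_w) = (3620400 − 646693)/(0.85 × 31.8 × 365) = 301.41 mm.
M_n = C_f(d − h_f/2) + (T − C_f)(d − a_w/2) = 646693 × (675 − 82.5) + 2973707 × (675 − 150.705) = 383.17 + 1559.10 = 1942.27 × 10⁶ N·mm.
M_n = 1942.27 kN·m.

M_n ≈ 1940 kN·m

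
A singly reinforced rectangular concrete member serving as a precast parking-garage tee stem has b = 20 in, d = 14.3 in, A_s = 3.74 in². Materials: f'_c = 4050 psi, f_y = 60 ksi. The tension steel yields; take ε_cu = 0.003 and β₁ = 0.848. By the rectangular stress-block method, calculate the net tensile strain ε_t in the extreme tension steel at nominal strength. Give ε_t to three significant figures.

a = A_s f_y/(0.85 f'_c b) = 3.259 in.
β₁ = 0.848, so c = a/β₁ = 3.259/0.848 = 3.843 in.
From the linear strain diagram with ε_cu = 0.003: ε_t = 0.003 (d − c)/c = 0.003 × (14.3 − 3.843)/3.843 = 0.00816.
Since ε_t ≥ 0.005, the section is tension-controlled.

ε_t ≈ 0.00816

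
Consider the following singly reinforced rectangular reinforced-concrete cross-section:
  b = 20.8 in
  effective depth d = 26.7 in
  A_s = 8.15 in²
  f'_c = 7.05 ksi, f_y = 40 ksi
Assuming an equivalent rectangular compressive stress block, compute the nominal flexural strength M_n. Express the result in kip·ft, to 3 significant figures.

T = A_s f_y = 8.15 × 40 = 326 kips.
a = T/(0.85 f'_c b) = 326/(0.85 × 7.05 × 20.8) = 2.615 in.
M_n = T(d − a/2) = 326 × (26.7 − 1.3075) = 8278.0 kip·in = 8278.0/12 = 689.83 kip·ft.

M_n ≈ 690 kip·ft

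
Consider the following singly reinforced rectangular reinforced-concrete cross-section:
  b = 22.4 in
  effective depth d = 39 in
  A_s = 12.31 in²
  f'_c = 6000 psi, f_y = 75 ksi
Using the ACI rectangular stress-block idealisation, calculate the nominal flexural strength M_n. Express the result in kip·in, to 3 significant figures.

M_n ≈ 32300 kip·in

T = A_s f_y = 12.31 × 75 = 923.25 kips.
a = T/(0.85 f'_c b) = 923.25/(0.85 × 6 × 22.4) = 8.082 in.
M_n = T(d − a/2) = 923.25 × (39 − 4.041) = 32275.9 kip·in.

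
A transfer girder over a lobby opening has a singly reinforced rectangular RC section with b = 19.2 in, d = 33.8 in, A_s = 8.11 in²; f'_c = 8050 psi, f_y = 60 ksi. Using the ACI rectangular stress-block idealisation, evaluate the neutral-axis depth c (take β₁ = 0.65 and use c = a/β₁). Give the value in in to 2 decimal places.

c ≈ 5.70 in

T = A_s f_y = 8.11 × 60 = 486.6 kips.
a = T/(0.85 f'_c b) = 486.6/(0.85 × 8.05 × 19.2) = 3.7039 in.
With β₁ = 0.65, c = a/β₁ = 3.7039/0.65 = 5.70 in.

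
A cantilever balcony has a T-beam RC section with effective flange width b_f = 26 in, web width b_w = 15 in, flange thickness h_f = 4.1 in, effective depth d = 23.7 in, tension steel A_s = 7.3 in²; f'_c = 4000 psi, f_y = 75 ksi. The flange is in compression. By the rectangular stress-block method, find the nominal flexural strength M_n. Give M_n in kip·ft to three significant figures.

Tension: T = A_s f_y = 7.3 × 75 = 547.5 kips.
Try a within the flange: a = T/(0.85 f'_c b_f) = 547.5/(0.85 × 4 × 26) = 6.193 in.
a = 6.193 > h_f = 4.1 in: the block extends into the web. Split into flange-overhang and web parts.
C_f = 0.85 f'_c (b_f − b_w) h_f = 0.85 × 4 × (26 − 15) × 4.1 = 153.3 kips.
Remaining web compression depth: a_w = (T − C_f)/(0.85 f'_c b_w) = (547.5 − 153.3)/(0.85 × 4 × 15) = 7.729 in.
M_n = C_f(d − h_f/2) + (T − C_f)(d − a_w/2) = 153.3 × (23.7 − 2.05) + 394.2 × (23.7 − 3.8645) = 3318.9 + 7819.2 = 11138.1 kip·in.
M_n = 11138.1/12 = 928.18 kip·ft.

M_n ≈ 928 kip·ft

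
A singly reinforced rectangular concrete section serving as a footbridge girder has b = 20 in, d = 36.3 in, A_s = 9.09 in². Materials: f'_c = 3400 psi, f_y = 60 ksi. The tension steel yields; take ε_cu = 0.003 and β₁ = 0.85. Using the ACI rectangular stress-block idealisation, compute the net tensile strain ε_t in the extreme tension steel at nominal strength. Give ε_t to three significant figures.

a = A_s f_y/(0.85 f'_c b) = 9.436 in.
β₁ = 0.85, so c = a/β₁ = 9.436/0.85 = 11.101 in.
From the linear strain diagram with ε_cu = 0.003: ε_t = 0.003 (d − c)/c = 0.003 × (36.3 − 11.101)/11.101 = 0.00681.
Since ε_t ≥ 0.005, the section is tension-controlled.

ε_t ≈ 0.00681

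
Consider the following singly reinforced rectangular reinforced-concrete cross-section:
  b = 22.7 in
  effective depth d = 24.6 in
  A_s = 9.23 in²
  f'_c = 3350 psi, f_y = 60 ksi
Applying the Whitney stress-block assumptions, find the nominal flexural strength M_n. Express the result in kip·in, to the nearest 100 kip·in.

T = A_s f_y = 9.23 × 60 = 553.8 kips.
a = T/(0.85 f'_c b) = 553.8/(0.85 × 3.35 × 22.7) = 8.568 in.
M_n = T(d − a/2) = 553.8 × (24.6 − 4.284) = 11251.0 kip·in.

M_n ≈ 11300 kip·in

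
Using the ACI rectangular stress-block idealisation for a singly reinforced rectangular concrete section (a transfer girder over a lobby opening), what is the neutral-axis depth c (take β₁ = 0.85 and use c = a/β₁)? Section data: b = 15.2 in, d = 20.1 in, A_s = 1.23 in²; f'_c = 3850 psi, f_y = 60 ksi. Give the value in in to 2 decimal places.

c ≈ 1.75 in

T = A_s f_y = 1.23 × 60 = 73.8 kips.
a = T/(0.85 f'_c b) = 73.8/(0.85 × 3.85 × 15.2) = 1.4837 in.
With β₁ = 0.85, c = a/β₁ = 1.4837/0.85 = 1.75 in.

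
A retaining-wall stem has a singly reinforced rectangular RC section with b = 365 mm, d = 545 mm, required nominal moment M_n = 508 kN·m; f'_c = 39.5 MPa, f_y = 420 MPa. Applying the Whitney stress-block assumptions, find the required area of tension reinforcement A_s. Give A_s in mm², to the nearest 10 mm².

A_s ≈ 2400 mm²

With M_n = 0.85 f'_c a b (d − a/2), solve the quadratic for a:
a = d − √(d² − 2M_n/(0.85 f'_c b)) = 545 − √(545² − 2 × 508×10⁶/(0.85 × 39.5 × 365)) = 82.27 mm.
A_s = 0.85 f'_c a b / f_y = 0.85 × 39.5 × 82.27 × 365 / 420 = 2400.5 mm².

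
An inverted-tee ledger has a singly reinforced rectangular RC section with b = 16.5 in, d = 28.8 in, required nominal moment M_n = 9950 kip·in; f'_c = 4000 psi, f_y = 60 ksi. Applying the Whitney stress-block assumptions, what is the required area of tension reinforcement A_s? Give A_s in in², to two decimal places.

A_s ≈ 6.56 in²

From M_n = 0.85 f'_c a b (d − a/2):
a = d − √(d² − 2M_n/(0.85 f'_c b)) = 28.8 − √(28.8² − 2 × 9950/(0.85 × 4 × 16.5)) = 7.012 in.
A_s = 0.85 f'_c a b / f_y = 0.85 × 4 × 7.012 × 16.5 / 60 = 6.556 in².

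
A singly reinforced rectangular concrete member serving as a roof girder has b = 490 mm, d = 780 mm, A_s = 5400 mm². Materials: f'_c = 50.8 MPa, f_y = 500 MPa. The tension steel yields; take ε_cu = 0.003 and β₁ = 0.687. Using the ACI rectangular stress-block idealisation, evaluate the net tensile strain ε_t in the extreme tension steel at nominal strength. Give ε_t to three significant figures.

a = A_s f_y/(0.85 f'_c b) = 127.61 mm.
β₁ = 0.687, so c = a/β₁ = 127.61/0.687 = 185.75 mm.
From the linear strain diagram with ε_cu = 0.003: ε_t = 0.003 (d − c)/c = 0.003 × (780 − 185.75)/185.75 = 0.00960.
Since ε_t ≥ 0.005, the section is tension-controlled.

ε_t ≈ 0.00960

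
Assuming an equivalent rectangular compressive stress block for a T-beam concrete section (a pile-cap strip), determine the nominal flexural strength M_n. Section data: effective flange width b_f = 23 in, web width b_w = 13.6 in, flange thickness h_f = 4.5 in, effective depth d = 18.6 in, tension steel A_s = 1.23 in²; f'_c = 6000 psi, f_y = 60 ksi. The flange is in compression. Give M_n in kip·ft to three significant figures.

Tension: T = A_s f_y = 1.23 × 60 = 73.8 kips.
Try a within the flange: a = T/(0.85 f'_c b_f) = 73.8/(0.85 × 6 × 23) = 0.629 in.
Since a = 0.629 ≤ h_f = 4.5 in, the stress block lies entirely in the flange; analyse as a rectangular beam of width b_f.
M_n = T(d − a/2) = 73.8 × (18.6 − 0.3145) = 1349.5 kip·in.
M_n = 1349.5/12 = 112.46 kip·ft.

M_n ≈ 112 kip·ft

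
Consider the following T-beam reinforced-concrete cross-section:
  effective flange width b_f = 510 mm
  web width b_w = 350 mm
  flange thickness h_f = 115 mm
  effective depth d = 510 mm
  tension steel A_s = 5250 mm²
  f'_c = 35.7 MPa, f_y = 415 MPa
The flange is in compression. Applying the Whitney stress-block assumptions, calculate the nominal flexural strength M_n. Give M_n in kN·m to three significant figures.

M_n ≈ 955 kN·m

Tension: T = A_s f_y = 5250 × 415 = 2178750 N.
Try a within the flange: a = T/(0.85 f'_c b_f) = 2178750/(0.85 × 35.7 × 510) = 140.78 mm.
a = 140.78 > h_f = 115 mm: the block extends into the web. Split into flange-overhang and web parts.
C_f = 0.85 f'_c (b_f − b_w) h_f = 0.85 × 35.7 × (510 − 350) × 115 = 558348 N.
Remaining web compression depth: a_w = (T − C_f)/(0.85 f'_c b_w) = (2178750 − 558348)/(0.85 × 35.7 × 350) = 152.57 mm.
M_n = C_f(d − h_f/2) + (T − C_f)(d − a_w/2) = 558348 × (510 − 57.5) + 1620402 × (510 − 76.285) = 252.65 + 702.79 = 955.44 × 10⁶ N·mm.
M_n = 955.44 kN·m.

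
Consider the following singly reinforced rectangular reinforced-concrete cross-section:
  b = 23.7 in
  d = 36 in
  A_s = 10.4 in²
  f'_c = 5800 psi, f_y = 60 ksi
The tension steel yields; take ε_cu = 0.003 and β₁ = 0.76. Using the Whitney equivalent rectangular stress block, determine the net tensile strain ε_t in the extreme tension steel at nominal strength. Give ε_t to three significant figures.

a = A_s f_y/(0.85 f'_c b) = 5.341 in.
β₁ = 0.76, so c = a/β₁ = 5.341/0.76 = 7.028 in.
From the linear strain diagram with ε_cu = 0.003: ε_t = 0.003 (d − c)/c = 0.003 × (36 − 7.028)/7.028 = 0.0124.
Since ε_t ≥ 0.005, the section is tension-controlled.

ε_t ≈ 0.0124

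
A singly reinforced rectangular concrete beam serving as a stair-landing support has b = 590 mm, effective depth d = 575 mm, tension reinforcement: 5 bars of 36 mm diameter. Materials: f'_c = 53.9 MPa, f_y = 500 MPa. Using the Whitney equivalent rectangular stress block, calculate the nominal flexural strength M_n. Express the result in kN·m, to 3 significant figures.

M_n ≈ 1340 kN·m

A_s = 5 × 1018 = 5090 mm².
T = A_s f_y = 5090 × 500 = 2545000 N = 2545 kN.
From C = T: a = T/(0.85 f'_c b) = 2545000/(0.85 × 53.9 × 590) = 94.15 mm.
M_n = T(d − a/2) = 2545 kN × (575 − 47.075) mm = 1343.57 kN·m.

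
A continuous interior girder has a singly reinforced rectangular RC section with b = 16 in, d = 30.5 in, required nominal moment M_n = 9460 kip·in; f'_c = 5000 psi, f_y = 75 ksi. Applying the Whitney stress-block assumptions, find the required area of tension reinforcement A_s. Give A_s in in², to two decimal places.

From M_n = 0.85 f'_c a b (d − a/2):
a = d − √(d² − 2M_n/(0.85 f'_c b)) = 30.5 − √(30.5² − 2 × 9460/(0.85 × 5 × 16)) = 4.965 in.
A_s = 0.85 f'_c a b / f_y = 0.85 × 5 × 4.965 × 16 / 75 = 4.502 in².

A_s ≈ 4.50 in²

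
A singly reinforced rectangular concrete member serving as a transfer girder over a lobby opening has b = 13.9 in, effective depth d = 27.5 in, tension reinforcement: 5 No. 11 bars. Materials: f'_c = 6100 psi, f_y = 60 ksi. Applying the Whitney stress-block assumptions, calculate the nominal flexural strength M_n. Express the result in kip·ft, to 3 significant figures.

M_n ≈ 946 kip·ft

A_s = 5 × 1.56 = 7.8 in².
T = A_s f_y = 7.8 × 60 = 468 kips.
a = T/(0.85 f'_c b) = 468/(0.85 × 6.1 × 13.9) = 6.494 in.
M_n = T(d − a/2) = 468 × (27.5 − 3.247) = 11350.4 kip·in = 11350.4/12 = 945.87 kip·ft.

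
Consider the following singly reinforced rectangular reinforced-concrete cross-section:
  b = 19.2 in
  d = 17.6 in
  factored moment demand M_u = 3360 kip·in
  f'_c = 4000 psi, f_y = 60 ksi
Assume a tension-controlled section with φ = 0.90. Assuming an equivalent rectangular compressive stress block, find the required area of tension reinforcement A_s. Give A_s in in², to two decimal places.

A_s ≈ 3.94 in²

M_n = M_u/φ = 3360/0.90 = 3733.33 kip·in.
From M_n = 0.85 f'_c a b (d − a/2):
a = d − √(d² − 2M_n/(0.85 f'_c b)) = 17.6 − √(17.6² − 2 × 3733.33/(0.85 × 4 × 19.2)) = 3.622 in.
A_s = 0.85 f'_c a b / f_y = 0.85 × 4 × 3.622 × 19.2 / 60 = 3.941 in².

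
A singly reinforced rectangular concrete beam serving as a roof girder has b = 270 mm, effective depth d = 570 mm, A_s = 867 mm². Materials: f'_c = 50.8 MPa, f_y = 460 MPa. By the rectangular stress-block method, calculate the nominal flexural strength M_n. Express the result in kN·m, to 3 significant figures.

M_n ≈ 221 kN·m

T = A_s f_y = 867 × 460 = 398820 N = 398.82 kN.
From C = T: a = T/(0.85 f'_c b) = 398820/(0.85 × 50.8 × 270) = 34.21 mm.
M_n = T(d − a/2) = 398.82 kN × (570 − 17.105) mm = 220.51 kN·m.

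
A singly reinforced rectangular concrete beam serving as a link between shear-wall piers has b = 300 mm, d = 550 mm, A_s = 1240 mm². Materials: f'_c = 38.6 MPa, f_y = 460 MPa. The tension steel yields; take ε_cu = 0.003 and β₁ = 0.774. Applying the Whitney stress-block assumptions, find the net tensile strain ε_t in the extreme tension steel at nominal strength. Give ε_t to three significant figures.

ε_t ≈ 0.0190

a = A_s f_y/(0.85 f'_c b) = 57.95 mm.
β₁ = 0.774, so c = a/β₁ = 57.95/0.774 = 74.87 mm.
From the linear strain diagram with ε_cu = 0.003: ε_t = 0.003 (d − c)/c = 0.003 × (550 − 74.87)/74.87 = 0.0190.
Since ε_t ≥ 0.005, the section is tension-controlled.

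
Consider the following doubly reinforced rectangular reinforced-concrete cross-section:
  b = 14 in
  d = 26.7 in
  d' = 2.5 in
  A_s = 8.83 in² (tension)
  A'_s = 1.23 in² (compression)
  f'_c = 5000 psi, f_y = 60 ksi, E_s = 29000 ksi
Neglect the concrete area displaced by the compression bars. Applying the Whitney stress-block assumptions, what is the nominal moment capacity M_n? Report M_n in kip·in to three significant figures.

Assume both steels yield.
a = (A_s − A'_s) f_y/(0.85 f'_c b) = (8.83 − 1.23) × 60/(0.85 × 5 × 14) = 7.664 in.
c = a/β₁ = 7.664/0.8 = 9.580 in; ε'_s = 0.003(c − d')/c = 0.0022 ≥ ε_y = 0.0021, so the compression steel yields.
M_n = (A_s − A'_s) f_y (d − a/2) + A'_s f_y (d − d') = 456 × (26.7 − 3.832) + 73.8 × (26.7 − 2.5) = 10427.8 + 1786.0 = 12213.8 kip·in.

M_n ≈ 12200 kip·in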